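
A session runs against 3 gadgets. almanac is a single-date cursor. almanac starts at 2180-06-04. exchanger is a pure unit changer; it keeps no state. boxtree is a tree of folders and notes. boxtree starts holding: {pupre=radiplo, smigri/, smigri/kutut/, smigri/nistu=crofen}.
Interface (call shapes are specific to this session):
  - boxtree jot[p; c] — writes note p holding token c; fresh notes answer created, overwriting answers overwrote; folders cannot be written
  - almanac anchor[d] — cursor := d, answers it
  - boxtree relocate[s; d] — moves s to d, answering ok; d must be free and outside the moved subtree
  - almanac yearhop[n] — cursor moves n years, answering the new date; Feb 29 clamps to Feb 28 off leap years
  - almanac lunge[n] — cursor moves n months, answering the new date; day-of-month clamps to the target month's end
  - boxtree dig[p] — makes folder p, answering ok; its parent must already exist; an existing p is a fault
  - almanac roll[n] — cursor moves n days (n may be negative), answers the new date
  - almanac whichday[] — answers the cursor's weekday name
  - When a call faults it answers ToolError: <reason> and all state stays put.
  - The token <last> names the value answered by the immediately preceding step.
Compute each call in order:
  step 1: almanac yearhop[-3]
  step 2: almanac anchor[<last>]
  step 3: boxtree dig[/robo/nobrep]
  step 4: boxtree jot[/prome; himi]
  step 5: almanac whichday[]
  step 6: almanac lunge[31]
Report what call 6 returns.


Step: almanac yearhop[-3]
Result: 2177-06-04
Step: almanac anchor[<last>]
Result: 2177-06-04
Step: boxtree dig[/robo/nobrep]
Result: ToolError: no parent
Step: boxtree jot[/prome; himi]
Result: created
Step: almanac whichday[]
Result: Wednesday
Step: almanac lunge[31]
Result: 2180-01-04

Answer: 2180-01-04


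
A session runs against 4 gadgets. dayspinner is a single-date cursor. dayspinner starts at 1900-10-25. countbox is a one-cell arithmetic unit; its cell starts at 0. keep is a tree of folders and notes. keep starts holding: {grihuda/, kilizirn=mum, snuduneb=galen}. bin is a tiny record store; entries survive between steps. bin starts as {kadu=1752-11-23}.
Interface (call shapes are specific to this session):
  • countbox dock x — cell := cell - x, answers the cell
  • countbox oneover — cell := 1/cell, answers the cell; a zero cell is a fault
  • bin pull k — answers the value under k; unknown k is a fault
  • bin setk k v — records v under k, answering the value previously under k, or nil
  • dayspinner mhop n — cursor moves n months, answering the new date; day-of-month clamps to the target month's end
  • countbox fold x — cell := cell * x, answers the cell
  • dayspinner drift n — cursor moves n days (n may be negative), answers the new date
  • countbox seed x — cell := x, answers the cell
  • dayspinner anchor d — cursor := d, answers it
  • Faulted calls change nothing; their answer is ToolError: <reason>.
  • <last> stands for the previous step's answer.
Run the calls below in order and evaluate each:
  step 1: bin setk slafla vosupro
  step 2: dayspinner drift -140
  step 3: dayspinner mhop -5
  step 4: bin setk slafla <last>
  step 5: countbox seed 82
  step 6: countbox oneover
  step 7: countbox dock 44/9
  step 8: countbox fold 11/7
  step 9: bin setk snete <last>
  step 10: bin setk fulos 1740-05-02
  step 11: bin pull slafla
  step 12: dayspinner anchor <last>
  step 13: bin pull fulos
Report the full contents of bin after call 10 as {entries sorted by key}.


Answer: {fulos=1740-05-02, kadu=1752-11-23, slafla=1900-01-07, snete=-39589/5166}

Derivation:
Using bin setk on k: slafla, v: vosupro, which returns nil.
Calling dayspinner drift on n: -140, which returns 1900-06-07.
I use dayspinner mhop on n: -5, → 1900-01-07.
Now I run bin setk on k: slafla, v: <last>, and get vosupro.
I run countbox seed on x: 82, → 82.
I try countbox oneover, yielding 1/82.
Now I run countbox dock on x: 44/9, — result: -3599/738.
I run countbox fold on x: 11/7, and see -39589/5166.
Calling bin setk on k: snete, v: <last>: nil.
I use bin setk on k: fulos, v: 1740-05-02, and see nil.
Then bin pull on k: slafla, giving 1900-01-07.
I invoke dayspinner anchor on d: <last>, and observe 1900-01-07.
Next I call bin pull on k: fulos, yielding 1740-05-02.


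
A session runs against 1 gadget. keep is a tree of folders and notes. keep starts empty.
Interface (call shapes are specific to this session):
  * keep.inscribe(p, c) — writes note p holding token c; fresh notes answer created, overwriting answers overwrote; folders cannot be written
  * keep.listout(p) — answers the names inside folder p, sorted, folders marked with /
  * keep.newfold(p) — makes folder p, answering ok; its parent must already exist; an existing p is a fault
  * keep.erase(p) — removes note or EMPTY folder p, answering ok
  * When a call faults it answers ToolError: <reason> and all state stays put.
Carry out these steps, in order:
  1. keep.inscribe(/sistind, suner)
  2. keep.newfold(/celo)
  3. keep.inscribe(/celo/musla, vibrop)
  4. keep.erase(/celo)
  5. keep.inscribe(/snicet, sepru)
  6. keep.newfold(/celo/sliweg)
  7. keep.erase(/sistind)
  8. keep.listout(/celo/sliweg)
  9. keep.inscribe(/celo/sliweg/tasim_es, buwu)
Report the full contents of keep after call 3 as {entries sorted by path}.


Answer: {celo/, celo/musla=vibrop, sistind=suner}

Derivation:
! 1. keep.inscribe(p='/sistind', c='suner') -> created
! 2. keep.newfold(p='/celo') -> ok
! 3. keep.inscribe(p='/celo/musla', c='vibrop') -> created
! 4. keep.erase(p='/celo') -> ToolError: not empty
! 5. keep.inscribe(p='/snicet', c='sepru') -> created
! 6. keep.newfold(p='/celo/sliweg') -> ok
! 7. keep.erase(p='/sistind') -> ok
! 8. keep.listout(p='/celo/sliweg') -> []
! 9. keep.inscribe(p='/celo/sliweg/tasim_es', c='buwu') -> created


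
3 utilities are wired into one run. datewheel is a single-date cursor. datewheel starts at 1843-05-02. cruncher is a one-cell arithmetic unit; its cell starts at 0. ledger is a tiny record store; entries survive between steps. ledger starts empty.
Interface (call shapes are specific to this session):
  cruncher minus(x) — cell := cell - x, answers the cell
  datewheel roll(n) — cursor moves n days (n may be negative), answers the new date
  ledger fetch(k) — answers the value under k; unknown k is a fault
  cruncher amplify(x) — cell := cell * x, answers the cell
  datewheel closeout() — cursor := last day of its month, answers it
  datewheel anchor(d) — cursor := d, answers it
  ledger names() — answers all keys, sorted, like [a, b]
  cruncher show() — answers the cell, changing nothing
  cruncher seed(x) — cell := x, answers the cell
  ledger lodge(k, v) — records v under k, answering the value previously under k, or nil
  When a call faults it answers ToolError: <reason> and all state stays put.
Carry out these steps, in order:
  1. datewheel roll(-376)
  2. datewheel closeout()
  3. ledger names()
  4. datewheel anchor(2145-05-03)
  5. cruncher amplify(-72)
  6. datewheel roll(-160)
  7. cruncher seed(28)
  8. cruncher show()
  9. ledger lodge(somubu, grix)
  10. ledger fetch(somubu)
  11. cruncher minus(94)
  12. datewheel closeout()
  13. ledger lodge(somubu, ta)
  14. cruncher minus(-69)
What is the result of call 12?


Answer: 2144-11-30

Derivation:
$ datewheel roll -376
[out] 1842-04-21
$ datewheel closeout
[out] 1842-04-30
$ ledger names
[out] []
$ datewheel anchor 2145-05-03
[out] 2145-05-03
$ cruncher amplify -72
[out] 0
$ datewheel roll -160
[out] 2144-11-24
$ cruncher seed 28
[out] 28
$ cruncher show
[out] 28
$ ledger lodge somubu grix
[out] nil
$ ledger fetch somubu
[out] grix
$ cruncher minus 94
[out] -66
$ datewheel closeout
[out] 2144-11-30
$ ledger lodge somubu ta
[out] grix
$ cruncher minus -69
[out] 3


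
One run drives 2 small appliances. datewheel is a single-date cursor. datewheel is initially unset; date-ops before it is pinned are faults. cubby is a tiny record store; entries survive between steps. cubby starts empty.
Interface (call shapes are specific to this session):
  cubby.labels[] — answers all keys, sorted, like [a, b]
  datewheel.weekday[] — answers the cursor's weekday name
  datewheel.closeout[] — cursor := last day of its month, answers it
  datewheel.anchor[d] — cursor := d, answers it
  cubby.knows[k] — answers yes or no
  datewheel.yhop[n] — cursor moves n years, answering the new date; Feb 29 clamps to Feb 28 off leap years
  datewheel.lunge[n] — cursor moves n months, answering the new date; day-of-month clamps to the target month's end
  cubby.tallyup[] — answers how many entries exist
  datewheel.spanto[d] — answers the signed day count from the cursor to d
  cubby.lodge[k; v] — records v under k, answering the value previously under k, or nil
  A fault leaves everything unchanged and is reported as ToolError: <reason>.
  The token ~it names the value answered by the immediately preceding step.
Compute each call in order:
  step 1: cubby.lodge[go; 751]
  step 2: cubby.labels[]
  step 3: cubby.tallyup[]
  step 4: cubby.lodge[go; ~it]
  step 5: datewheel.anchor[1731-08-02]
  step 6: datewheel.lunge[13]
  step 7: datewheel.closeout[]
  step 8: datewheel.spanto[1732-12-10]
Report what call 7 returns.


Act: cubby.lodge[k=go; v=751]
Obs: nil
Act: cubby.labels[]
Obs: [go]
Act: cubby.tallyup[]
Obs: 1
Act: cubby.lodge[k=go; v=~it]
Obs: 751
Act: datewheel.anchor[d=1731-08-02]
Obs: 1731-08-02
Act: datewheel.lunge[n=13]
Obs: 1732-09-02
Act: datewheel.closeout[]
Obs: 1732-09-30
Act: datewheel.spanto[d=1732-12-10]
Obs: 71

Answer: 1732-09-30


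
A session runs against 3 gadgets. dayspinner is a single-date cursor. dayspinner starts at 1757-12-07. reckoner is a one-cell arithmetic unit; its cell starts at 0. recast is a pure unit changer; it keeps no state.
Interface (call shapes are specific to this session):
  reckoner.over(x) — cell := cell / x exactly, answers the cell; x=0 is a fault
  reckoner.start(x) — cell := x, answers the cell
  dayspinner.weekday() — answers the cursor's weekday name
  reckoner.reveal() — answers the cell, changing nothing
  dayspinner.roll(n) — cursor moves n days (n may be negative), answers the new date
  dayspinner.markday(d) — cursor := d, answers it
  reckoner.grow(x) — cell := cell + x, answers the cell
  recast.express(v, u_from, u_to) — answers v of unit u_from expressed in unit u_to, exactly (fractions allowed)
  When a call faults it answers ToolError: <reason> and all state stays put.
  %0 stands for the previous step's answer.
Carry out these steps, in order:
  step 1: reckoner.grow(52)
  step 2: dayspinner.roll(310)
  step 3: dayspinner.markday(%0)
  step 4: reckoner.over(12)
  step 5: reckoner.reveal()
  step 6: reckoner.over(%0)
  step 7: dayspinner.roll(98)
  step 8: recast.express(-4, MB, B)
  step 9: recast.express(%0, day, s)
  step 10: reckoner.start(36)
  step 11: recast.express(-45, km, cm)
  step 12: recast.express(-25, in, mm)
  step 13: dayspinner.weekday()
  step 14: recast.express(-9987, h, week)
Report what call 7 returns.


Answer: 1759-01-19

Derivation:
;; 1. reckoner.grow(x='52') ~> 52
;; 2. dayspinner.roll(n='310') ~> 1758-10-13
;; 3. dayspinner.markday(d='%0') ~> 1758-10-13
;; 4. reckoner.over(x='12') ~> 13/3
;; 5. reckoner.reveal() ~> 13/3
;; 6. reckoner.over(x='%0') ~> 1
;; 7. dayspinner.roll(n='98') ~> 1759-01-19
;; 8. recast.express(v='-4', u_from='MB', u_to='B') ~> -4000000
;; 9. recast.express(v='%0', u_from='day', u_to='s') ~> -345600000000
;; 10. reckoner.start(x='36') ~> 36
;; 11. recast.express(v='-45', u_from='km', u_to='cm') ~> -4500000
;; 12. recast.express(v='-25', u_from='in', u_to='mm') ~> -635
;; 13. dayspinner.weekday() ~> Friday
;; 14. recast.express(v='-9987', u_from='h', u_to='week') ~> -3329/56


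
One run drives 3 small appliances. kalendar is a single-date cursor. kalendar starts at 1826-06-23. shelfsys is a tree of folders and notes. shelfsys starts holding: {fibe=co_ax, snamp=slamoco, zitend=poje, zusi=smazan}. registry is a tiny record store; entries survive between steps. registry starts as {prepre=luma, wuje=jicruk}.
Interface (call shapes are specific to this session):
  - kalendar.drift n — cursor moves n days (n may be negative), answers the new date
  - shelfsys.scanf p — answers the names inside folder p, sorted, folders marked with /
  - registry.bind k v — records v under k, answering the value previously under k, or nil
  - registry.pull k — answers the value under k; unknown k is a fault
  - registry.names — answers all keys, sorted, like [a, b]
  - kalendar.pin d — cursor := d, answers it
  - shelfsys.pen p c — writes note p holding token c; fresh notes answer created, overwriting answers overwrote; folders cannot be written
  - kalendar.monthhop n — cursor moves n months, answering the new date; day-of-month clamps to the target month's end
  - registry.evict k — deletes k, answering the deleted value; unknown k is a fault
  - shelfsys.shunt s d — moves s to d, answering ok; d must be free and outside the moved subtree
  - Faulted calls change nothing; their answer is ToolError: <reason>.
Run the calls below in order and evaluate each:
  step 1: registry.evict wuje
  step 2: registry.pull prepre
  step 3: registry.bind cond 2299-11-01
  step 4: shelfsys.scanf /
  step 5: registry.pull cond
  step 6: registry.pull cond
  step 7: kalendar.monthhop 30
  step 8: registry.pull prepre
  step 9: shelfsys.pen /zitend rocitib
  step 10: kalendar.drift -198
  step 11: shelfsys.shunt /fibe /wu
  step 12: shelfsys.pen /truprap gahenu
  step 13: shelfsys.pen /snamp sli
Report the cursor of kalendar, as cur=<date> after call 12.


I try evict(k: wuje), and observe jicruk.
Now I run pull(k: prepre), yielding luma.
I call bind(k: cond, v: 2299-11-01), — result: nil.
Invoking scanf(p: /): [fibe, snamp, zitend, zusi].
Using pull(k: cond), and observe 2299-11-01.
I call pull(k: cond), giving 2299-11-01.
I run monthhop(n: 30), and see 1828-12-23.
I use pull(k: prepre), and see luma.
Then pen(p: /zitend, c: rocitib): overwrote.
I invoke drift(n: -198), and observe 1828-06-08.
Then shunt(s: /fibe, d: /wu), giving ok.
I run pen(p: /truprap, c: gahenu): created.
Calling pen(p: /snamp, c: sli), and see overwrote.

Answer: cur=1828-06-08


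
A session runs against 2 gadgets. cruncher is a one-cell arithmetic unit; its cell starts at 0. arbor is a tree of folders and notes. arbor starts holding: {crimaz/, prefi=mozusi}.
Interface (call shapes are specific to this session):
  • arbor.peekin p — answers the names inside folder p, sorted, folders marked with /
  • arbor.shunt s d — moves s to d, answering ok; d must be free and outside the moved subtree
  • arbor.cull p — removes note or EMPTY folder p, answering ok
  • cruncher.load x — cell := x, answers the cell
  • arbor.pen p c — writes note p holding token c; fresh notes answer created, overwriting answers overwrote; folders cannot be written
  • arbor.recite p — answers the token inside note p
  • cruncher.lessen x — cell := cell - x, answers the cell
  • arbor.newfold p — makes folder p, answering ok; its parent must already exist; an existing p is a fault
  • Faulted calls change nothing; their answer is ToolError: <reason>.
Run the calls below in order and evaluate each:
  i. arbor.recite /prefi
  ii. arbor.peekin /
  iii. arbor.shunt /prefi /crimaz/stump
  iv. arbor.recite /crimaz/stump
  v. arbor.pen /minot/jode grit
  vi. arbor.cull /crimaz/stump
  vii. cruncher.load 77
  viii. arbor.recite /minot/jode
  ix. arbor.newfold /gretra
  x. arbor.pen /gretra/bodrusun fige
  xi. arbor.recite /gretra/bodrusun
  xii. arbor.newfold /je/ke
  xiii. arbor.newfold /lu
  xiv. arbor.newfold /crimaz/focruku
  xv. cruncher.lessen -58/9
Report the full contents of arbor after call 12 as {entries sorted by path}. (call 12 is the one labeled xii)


·→ recite(p=/prefi)
·← mozusi
·→ peekin(p=/)
·← [crimaz/, prefi]
·→ shunt(s=/prefi, d=/crimaz/stump)
·← ok
·→ recite(p=/crimaz/stump)
·← mozusi
·→ pen(p=/minot/jode, c=grit)
·← ToolError: no parent
·→ cull(p=/crimaz/stump)
·← ok
·→ load(x=77)
·← 77
·→ recite(p=/minot/jode)
·← ToolError: not found
·→ newfold(p=/gretra)
·← ok
·→ pen(p=/gretra/bodrusun, c=fige)
·← created
·→ recite(p=/gretra/bodrusun)
·← fige
·→ newfold(p=/je/ke)
·← ToolError: no parent
·→ newfold(p=/lu)
·← ok
·→ newfold(p=/crimaz/focruku)
·← ok
·→ lessen(x=-58/9)
·← 751/9

Answer: {crimaz/, gretra/, gretra/bodrusun=fige}


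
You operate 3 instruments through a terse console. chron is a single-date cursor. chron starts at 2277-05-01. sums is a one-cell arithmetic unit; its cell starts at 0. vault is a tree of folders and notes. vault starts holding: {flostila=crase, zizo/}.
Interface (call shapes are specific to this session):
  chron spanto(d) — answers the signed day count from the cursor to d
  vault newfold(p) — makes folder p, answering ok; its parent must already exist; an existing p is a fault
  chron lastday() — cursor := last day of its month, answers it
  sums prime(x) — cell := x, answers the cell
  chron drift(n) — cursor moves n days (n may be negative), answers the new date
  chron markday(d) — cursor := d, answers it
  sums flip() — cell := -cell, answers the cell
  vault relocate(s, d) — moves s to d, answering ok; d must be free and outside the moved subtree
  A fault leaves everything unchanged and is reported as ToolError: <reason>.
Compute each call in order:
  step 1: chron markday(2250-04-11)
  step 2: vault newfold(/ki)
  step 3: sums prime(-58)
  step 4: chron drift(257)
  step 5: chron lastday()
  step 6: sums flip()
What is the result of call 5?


Answer: 2250-12-31

Derivation:
# 1. chron markday(2250-04-11) : 2250-04-11
# 2. vault newfold(/ki) : ok
# 3. sums prime(-58) : -58
# 4. chron drift(257) : 2250-12-24
# 5. chron lastday() : 2250-12-31
# 6. sums flip() : 58


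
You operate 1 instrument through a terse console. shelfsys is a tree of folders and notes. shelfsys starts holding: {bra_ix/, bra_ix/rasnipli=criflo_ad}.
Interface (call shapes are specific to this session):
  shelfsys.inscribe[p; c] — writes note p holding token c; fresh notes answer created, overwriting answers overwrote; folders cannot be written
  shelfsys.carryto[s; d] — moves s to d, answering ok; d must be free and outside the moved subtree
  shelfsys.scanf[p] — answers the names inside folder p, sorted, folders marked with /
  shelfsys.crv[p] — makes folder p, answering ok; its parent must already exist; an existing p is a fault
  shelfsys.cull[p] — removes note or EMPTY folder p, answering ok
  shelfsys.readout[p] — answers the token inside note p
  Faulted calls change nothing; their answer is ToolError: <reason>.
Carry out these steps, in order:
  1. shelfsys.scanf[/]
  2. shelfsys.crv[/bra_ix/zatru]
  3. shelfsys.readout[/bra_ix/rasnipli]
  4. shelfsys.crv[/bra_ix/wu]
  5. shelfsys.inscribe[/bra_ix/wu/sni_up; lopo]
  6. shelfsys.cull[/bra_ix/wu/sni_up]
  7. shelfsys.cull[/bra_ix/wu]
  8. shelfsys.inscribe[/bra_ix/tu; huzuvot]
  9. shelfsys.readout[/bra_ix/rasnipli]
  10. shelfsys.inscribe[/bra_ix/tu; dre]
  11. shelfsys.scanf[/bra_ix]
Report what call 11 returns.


-> scanf(p→/)
<- [bra_ix/]
-> crv(p→/bra_ix/zatru)
<- ok
-> readout(p→/bra_ix/rasnipli)
<- criflo_ad
-> crv(p→/bra_ix/wu)
<- ok
-> inscribe(p→/bra_ix/wu/sni_up, c→lopo)
<- created
-> cull(p→/bra_ix/wu/sni_up)
<- ok
-> cull(p→/bra_ix/wu)
<- ok
-> inscribe(p→/bra_ix/tu, c→huzuvot)
<- created
-> readout(p→/bra_ix/rasnipli)
<- criflo_ad
-> inscribe(p→/bra_ix/tu, c→dre)
<- overwrote
-> scanf(p→/bra_ix)
<- [rasnipli, tu, zatru/]

Answer: [rasnipli, tu, zatru/]


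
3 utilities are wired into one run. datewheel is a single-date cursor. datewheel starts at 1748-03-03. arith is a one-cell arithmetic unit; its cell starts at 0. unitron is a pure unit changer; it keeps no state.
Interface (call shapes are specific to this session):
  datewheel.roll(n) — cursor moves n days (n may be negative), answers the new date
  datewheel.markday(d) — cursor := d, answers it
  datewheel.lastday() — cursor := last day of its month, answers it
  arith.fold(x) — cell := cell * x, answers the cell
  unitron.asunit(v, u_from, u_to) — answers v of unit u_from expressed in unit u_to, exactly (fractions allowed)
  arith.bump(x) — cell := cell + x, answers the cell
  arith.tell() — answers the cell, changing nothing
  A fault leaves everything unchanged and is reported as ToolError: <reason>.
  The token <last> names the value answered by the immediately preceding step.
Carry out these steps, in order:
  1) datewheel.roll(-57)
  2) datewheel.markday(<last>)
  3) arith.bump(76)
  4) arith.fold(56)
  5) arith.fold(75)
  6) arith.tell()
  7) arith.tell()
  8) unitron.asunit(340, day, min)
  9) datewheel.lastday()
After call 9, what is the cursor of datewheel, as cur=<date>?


Answer: cur=1748-01-31

Derivation:
==> roll(n→-57)
<== 1748-01-06
==> markday(d→<last>)
<== 1748-01-06
==> bump(x→76)
<== 76
==> fold(x→56)
<== 4256
==> fold(x→75)
<== 319200
==> tell()
<== 319200
==> tell()
<== 319200
==> asunit(v→340, u_from→day, u_to→min)
<== 489600
==> lastday()
<== 1748-01-31


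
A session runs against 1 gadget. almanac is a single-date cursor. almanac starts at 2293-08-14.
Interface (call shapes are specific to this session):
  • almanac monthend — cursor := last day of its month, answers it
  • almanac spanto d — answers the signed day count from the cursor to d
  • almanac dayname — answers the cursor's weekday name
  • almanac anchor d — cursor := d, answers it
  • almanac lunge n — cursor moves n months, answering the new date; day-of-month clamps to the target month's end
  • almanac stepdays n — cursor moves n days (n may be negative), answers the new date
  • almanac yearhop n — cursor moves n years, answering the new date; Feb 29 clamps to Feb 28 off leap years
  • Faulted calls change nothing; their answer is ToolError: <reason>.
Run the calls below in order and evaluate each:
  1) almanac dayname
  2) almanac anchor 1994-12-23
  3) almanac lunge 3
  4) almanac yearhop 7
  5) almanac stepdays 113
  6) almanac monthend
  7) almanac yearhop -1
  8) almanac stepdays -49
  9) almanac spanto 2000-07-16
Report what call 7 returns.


~$ almanac dayname
:: Monday
~$ almanac anchor 1994-12-23
:: 1994-12-23
~$ almanac lunge 3
:: 1995-03-23
~$ almanac yearhop 7
:: 2002-03-23
~$ almanac stepdays 113
:: 2002-07-14
~$ almanac monthend
:: 2002-07-31
~$ almanac yearhop -1
:: 2001-07-31
~$ almanac stepdays -49
:: 2001-06-12
~$ almanac spanto 2000-07-16
:: -331

Answer: 2001-07-31


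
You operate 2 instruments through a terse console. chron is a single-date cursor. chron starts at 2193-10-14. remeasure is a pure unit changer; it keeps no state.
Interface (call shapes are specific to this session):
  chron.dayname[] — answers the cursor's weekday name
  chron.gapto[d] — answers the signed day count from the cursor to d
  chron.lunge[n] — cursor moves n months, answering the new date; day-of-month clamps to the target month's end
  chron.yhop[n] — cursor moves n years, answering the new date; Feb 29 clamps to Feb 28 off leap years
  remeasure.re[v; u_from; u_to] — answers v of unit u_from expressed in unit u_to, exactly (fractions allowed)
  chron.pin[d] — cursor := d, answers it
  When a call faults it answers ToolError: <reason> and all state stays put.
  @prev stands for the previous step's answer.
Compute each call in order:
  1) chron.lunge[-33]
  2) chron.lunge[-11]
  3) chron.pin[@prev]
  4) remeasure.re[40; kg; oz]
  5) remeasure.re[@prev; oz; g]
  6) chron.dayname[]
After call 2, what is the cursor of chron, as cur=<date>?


Answer: cur=2190-02-14

Derivation:
>> lunge(n='-33')
<< 2191-01-14
>> lunge(n='-11')
<< 2190-02-14
>> pin(d='@prev')
<< 2190-02-14
>> re(v='40', u_from='kg', u_to='oz')
<< 64000000000/45359237
>> re(v='@prev', u_from='oz', u_to='g')
<< 40000
>> dayname()
<< Sunday


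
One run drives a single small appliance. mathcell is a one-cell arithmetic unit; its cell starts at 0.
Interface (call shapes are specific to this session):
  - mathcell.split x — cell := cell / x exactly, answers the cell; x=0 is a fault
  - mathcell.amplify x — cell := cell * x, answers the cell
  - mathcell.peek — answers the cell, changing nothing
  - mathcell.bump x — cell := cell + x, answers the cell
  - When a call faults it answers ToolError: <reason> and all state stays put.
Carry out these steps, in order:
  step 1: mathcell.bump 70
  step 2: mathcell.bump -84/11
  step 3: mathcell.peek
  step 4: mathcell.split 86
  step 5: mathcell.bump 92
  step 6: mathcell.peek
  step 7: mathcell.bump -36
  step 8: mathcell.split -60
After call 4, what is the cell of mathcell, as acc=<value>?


I invoke bump passing 70, and see 70.
Calling bump passing -84/11, which returns 686/11.
Using peek, → 686/11.
I try split passing 86, and observe 343/473.
I run bump passing 92, which returns 43859/473.
Invoking peek, — result: 43859/473.
I try bump passing -36, and observe 26831/473.
Invoking split passing -60, and observe -26831/28380.

Answer: acc=343/473


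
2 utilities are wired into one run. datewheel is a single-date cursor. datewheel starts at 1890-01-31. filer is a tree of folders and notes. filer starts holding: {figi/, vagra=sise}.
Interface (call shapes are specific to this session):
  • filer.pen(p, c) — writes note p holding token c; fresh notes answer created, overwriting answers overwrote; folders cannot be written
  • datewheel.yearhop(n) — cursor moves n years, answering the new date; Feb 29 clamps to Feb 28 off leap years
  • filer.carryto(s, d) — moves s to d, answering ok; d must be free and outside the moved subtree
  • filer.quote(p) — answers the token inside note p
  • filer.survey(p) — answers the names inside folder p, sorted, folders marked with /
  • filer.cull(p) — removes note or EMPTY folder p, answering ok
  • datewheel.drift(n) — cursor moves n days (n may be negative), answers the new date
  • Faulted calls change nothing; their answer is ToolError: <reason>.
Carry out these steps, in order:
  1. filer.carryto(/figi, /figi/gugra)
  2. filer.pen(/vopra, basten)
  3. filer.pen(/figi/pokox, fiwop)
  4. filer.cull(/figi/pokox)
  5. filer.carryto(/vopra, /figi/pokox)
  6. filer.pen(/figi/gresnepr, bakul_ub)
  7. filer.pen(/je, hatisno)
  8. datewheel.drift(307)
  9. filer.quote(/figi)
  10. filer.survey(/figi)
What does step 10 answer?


Answer: [gresnepr, pokox]

Derivation:
% carryto(/figi, /figi/gugra) => ToolError: into itself
% pen(/vopra, basten) => created
% pen(/figi/pokox, fiwop) => created
% cull(/figi/pokox) => ok
% carryto(/vopra, /figi/pokox) => ok
% pen(/figi/gresnepr, bakul_ub) => created
% pen(/je, hatisno) => created
% drift(307) => 1890-12-04
% quote(/figi) => ToolError: is a directory
% survey(/figi) => [gresnepr, pokox]


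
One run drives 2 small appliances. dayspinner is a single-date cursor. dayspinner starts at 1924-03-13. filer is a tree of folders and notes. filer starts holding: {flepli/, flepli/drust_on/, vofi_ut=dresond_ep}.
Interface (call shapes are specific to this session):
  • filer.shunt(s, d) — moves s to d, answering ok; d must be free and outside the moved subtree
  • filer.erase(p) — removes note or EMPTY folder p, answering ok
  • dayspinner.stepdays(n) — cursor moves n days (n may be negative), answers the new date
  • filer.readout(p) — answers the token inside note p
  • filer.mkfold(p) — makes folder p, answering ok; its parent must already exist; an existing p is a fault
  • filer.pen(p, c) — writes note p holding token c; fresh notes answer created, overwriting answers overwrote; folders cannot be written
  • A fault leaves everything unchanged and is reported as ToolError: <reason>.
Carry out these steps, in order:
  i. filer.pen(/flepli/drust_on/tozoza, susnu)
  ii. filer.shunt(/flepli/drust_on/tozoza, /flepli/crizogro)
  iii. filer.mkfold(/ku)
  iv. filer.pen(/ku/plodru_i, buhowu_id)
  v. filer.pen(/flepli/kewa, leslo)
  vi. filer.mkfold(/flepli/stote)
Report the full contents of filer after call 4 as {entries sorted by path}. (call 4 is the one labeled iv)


Answer: {flepli/, flepli/crizogro=susnu, flepli/drust_on/, ku/, ku/plodru_i=buhowu_id, vofi_ut=dresond_ep}

Derivation:
>>> pen p: /flepli/drust_on/tozoza c: susnu
[out] created
>>> shunt s: /flepli/drust_on/tozoza d: /flepli/crizogro
[out] ok
>>> mkfold p: /ku
[out] ok
>>> pen p: /ku/plodru_i c: buhowu_id
[out] created
>>> pen p: /flepli/kewa c: leslo
[out] created
>>> mkfold p: /flepli/stote
[out] ok


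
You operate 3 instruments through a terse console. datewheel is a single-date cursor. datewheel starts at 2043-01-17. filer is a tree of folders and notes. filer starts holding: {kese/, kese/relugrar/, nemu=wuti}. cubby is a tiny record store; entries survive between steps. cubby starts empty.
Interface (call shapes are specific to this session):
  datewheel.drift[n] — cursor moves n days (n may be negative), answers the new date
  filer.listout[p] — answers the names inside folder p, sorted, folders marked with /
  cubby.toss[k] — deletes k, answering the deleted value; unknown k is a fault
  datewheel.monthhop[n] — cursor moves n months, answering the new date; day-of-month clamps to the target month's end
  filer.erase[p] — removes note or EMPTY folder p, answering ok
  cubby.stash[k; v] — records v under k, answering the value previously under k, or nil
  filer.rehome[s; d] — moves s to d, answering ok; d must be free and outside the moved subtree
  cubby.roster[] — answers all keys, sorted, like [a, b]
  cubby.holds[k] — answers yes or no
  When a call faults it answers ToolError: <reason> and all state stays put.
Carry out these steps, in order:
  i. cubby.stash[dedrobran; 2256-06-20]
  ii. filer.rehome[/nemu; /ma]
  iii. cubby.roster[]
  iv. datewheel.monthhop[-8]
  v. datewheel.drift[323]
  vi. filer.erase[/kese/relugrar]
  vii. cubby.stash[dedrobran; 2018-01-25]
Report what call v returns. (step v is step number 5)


Answer: 2043-04-05

Derivation:
→ cubby.stash(k=dedrobran, v=2256-06-20)
← nil
→ filer.rehome(s=/nemu, d=/ma)
← ok
→ cubby.roster()
← [dedrobran]
→ datewheel.monthhop(n=-8)
← 2042-05-17
→ datewheel.drift(n=323)
← 2043-04-05
→ filer.erase(p=/kese/relugrar)
← ok
→ cubby.stash(k=dedrobran, v=2018-01-25)
← 2256-06-20


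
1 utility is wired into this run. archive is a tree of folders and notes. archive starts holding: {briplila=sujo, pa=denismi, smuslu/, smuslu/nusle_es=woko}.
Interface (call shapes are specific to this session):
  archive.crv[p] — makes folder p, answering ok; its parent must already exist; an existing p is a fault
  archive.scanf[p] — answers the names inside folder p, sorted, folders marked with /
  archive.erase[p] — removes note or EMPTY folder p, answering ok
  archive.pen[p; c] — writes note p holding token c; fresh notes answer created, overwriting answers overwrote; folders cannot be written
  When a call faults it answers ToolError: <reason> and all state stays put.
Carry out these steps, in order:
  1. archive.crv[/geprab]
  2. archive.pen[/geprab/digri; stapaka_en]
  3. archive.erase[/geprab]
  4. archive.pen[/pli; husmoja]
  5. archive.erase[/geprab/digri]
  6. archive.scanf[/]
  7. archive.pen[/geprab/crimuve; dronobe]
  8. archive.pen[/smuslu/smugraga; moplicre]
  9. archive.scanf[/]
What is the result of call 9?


Answer: [briplila, geprab/, pa, pli, smuslu/]

Derivation:
> archive.crv p=/geprab
= ok
> archive.pen p=/geprab/digri c=stapaka_en
= created
> archive.erase p=/geprab
= ToolError: not empty
> archive.pen p=/pli c=husmoja
= created
> archive.erase p=/geprab/digri
= ok
> archive.scanf p=/
= [briplila, geprab/, pa, pli, smuslu/]
> archive.pen p=/geprab/crimuve c=dronobe
= created
> archive.pen p=/smuslu/smugraga c=moplicre
= created
> archive.scanf p=/
= [briplila, geprab/, pa, pli, smuslu/]


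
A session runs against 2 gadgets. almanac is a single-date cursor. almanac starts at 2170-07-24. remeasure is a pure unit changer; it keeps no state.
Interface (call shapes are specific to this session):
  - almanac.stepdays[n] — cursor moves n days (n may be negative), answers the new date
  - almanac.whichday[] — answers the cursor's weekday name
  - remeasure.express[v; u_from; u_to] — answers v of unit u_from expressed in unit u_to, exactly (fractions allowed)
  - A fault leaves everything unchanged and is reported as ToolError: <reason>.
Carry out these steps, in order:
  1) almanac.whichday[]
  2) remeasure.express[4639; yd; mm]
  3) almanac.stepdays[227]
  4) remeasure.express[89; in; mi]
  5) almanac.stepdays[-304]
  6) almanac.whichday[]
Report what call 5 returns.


Answer: 2170-05-08

Derivation:
;; whichday() ~> Tuesday
;; express(4639, yd, mm) ~> 21209508/5
;; stepdays(227) ~> 2171-03-08
;; express(89, in, mi) ~> 89/63360
;; stepdays(-304) ~> 2170-05-08
;; whichday() ~> Tuesday


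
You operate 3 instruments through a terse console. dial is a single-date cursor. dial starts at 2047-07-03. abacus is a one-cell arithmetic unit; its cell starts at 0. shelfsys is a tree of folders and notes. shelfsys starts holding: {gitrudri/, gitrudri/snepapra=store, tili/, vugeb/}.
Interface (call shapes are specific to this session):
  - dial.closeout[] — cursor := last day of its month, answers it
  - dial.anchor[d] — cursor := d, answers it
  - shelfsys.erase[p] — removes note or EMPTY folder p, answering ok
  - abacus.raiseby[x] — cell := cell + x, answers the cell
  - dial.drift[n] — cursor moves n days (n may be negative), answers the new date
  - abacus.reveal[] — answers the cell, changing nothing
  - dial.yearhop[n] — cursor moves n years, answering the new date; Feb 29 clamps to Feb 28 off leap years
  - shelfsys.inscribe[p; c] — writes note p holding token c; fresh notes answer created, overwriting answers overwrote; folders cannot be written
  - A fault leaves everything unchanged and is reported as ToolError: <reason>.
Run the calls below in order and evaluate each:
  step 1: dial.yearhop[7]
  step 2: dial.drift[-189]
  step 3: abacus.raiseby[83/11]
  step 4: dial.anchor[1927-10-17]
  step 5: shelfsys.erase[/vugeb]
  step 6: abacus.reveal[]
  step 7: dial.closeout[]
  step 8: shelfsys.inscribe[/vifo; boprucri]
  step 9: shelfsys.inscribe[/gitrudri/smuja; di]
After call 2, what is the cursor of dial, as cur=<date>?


Answer: cur=2053-12-26

Derivation:
Act: dial.yearhop[n→7]
Obs: 2054-07-03
Act: dial.drift[n→-189]
Obs: 2053-12-26
Act: abacus.raiseby[x→83/11]
Obs: 83/11
Act: dial.anchor[d→1927-10-17]
Obs: 1927-10-17
Act: shelfsys.erase[p→/vugeb]
Obs: ok
Act: abacus.reveal[]
Obs: 83/11
Act: dial.closeout[]
Obs: 1927-10-31
Act: shelfsys.inscribe[p→/vifo; c→boprucri]
Obs: created
Act: shelfsys.inscribe[p→/gitrudri/smuja; c→di]
Obs: created


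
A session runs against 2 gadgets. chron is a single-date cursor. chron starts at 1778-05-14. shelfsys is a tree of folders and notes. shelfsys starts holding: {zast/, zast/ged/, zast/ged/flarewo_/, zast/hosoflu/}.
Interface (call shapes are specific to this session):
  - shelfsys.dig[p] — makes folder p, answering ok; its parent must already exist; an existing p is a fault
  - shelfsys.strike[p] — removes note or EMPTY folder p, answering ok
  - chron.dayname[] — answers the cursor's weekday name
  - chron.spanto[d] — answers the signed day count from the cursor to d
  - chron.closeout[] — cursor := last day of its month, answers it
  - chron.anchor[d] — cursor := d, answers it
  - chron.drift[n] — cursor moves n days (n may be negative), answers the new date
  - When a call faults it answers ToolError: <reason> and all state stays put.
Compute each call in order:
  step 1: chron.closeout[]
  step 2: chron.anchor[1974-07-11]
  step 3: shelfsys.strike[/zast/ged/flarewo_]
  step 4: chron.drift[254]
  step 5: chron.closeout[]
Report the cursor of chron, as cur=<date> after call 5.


Answer: cur=1975-03-31

Derivation:
> chron.closeout
[out] 1778-05-31
> chron.anchor d→1974-07-11
[out] 1974-07-11
> shelfsys.strike p→/zast/ged/flarewo_
[out] ok
> chron.drift n→254
[out] 1975-03-22
> chron.closeout
[out] 1975-03-31


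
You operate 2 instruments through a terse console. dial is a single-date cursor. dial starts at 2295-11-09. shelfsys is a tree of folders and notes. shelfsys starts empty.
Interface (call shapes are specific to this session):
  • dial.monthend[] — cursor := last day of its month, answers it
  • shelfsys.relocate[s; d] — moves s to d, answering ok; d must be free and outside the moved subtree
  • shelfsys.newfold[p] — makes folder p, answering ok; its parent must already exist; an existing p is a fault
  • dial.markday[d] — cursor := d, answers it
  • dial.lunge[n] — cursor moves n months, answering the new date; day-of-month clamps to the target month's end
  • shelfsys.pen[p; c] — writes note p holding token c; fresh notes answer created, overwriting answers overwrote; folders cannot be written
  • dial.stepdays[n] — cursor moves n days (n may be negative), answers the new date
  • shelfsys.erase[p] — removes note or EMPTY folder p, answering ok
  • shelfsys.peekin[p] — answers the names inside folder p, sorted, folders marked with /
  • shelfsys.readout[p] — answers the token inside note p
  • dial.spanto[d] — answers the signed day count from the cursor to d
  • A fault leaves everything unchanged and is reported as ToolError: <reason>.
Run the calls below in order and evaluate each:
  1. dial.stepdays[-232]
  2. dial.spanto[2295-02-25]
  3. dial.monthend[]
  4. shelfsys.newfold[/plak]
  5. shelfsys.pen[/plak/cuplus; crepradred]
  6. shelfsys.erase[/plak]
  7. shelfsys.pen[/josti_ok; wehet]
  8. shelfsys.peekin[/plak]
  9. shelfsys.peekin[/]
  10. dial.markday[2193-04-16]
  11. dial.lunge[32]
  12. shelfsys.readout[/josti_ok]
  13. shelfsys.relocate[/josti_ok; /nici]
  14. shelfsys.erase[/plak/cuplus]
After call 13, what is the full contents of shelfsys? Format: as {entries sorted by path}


Answer: {nici=wehet, plak/, plak/cuplus=crepradred}

Derivation:
>> dial.stepdays(-232)
<< 2295-03-22
>> dial.spanto(2295-02-25)
<< -25
>> dial.monthend()
<< 2295-03-31
>> shelfsys.newfold(/plak)
<< ok
>> shelfsys.pen(/plak/cuplus, crepradred)
<< created
>> shelfsys.erase(/plak)
<< ToolError: not empty
>> shelfsys.pen(/josti_ok, wehet)
<< created
>> shelfsys.peekin(/plak)
<< [cuplus]
>> shelfsys.peekin(/)
<< [josti_ok, plak/]
>> dial.markday(2193-04-16)
<< 2193-04-16
>> dial.lunge(32)
<< 2195-12-16
>> shelfsys.readout(/josti_ok)
<< wehet
>> shelfsys.relocate(/josti_ok, /nici)
<< ok
>> shelfsys.erase(/plak/cuplus)
<< ok


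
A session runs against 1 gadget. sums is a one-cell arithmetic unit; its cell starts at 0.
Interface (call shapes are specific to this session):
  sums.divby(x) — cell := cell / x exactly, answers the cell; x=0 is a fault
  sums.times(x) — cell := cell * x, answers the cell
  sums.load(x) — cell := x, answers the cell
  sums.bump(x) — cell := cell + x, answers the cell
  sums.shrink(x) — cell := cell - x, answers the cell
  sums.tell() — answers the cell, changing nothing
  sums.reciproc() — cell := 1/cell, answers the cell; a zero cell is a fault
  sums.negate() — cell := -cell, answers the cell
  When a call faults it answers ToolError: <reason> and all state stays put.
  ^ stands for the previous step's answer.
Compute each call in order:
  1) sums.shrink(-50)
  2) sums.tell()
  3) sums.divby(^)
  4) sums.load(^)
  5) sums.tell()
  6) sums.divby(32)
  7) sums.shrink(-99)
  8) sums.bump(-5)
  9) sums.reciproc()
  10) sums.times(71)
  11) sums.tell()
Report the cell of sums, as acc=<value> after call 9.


-> sums.shrink(x: -50)
<- 50
-> sums.tell()
<- 50
-> sums.divby(x: ^)
<- 1
-> sums.load(x: ^)
<- 1
-> sums.tell()
<- 1
-> sums.divby(x: 32)
<- 1/32
-> sums.shrink(x: -99)
<- 3169/32
-> sums.bump(x: -5)
<- 3009/32
-> sums.reciproc()
<- 32/3009
-> sums.times(x: 71)
<- 2272/3009
-> sums.tell()
<- 2272/3009

Answer: acc=32/3009


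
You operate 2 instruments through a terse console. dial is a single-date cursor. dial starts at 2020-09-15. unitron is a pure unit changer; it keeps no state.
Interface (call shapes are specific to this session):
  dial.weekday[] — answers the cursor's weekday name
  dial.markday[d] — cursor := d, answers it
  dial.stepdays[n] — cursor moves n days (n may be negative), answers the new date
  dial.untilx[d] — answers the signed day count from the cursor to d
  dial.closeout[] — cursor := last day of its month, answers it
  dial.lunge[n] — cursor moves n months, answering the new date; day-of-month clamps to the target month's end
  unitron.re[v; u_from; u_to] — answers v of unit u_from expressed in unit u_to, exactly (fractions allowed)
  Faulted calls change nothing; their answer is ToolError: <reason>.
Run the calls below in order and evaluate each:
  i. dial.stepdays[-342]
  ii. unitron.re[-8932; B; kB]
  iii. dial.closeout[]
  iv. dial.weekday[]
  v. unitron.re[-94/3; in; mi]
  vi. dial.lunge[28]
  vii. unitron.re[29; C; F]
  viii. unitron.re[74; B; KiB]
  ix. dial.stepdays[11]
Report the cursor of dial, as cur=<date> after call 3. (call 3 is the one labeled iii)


Step: dial.stepdays[-342]
Result: 2019-10-09
Step: unitron.re[-8932; B; kB]
Result: -2233/250
Step: dial.closeout[]
Result: 2019-10-31
Step: dial.weekday[]
Result: Thursday
Step: unitron.re[-94/3; in; mi]
Result: -47/95040
Step: dial.lunge[28]
Result: 2022-02-28
Step: unitron.re[29; C; F]
Result: 421/5
Step: unitron.re[74; B; KiB]
Result: 37/512
Step: dial.stepdays[11]
Result: 2022-03-11

Answer: cur=2019-10-31
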